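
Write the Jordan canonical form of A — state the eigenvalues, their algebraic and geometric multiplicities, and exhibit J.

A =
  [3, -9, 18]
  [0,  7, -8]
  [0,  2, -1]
J_2(3) ⊕ J_1(3)

The characteristic polynomial is
  det(x·I − A) = x^3 - 9*x^2 + 27*x - 27 = (x - 3)^3

Eigenvalues and multiplicities (the geometric multiplicity of λ is n − rank(A − λI), which equals the number of Jordan blocks for λ):
  λ = 3: algebraic multiplicity = 3, geometric multiplicity = 2

Determining the block sizes for each eigenvalue:
  λ = 3: 2 blocks summing to 3 forces exactly one block of size 2 and the rest size 1 → block sizes [2, 1]

Assembling the blocks gives a Jordan form
J =
  [3, 1, 0]
  [0, 3, 0]
  [0, 0, 3]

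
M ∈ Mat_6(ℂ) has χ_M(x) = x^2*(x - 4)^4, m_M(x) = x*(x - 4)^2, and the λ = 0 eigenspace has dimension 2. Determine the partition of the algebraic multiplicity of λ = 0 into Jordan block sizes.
Block sizes for λ = 0: [1, 1]

Step 1 — from the characteristic polynomial, algebraic multiplicity of λ = 0 is 2. From dim ker(M − (0)·I) = 2, there are exactly 2 Jordan blocks for λ = 0.
Step 2 — from the minimal polynomial, the factor (x − 0) tells us the largest block for λ = 0 has size 1.
Step 3 — with total size 2, 2 blocks, and largest block 1, the block sizes (in nonincreasing order) are [1, 1].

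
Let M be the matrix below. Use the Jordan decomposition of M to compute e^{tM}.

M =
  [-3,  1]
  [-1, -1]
e^{tM} =
  [-t*exp(-2*t) + exp(-2*t), t*exp(-2*t)]
  [-t*exp(-2*t), t*exp(-2*t) + exp(-2*t)]

Strategy: write M = P · J · P⁻¹ where J is a Jordan canonical form, so e^{tM} = P · e^{tJ} · P⁻¹, and e^{tJ} can be computed block-by-block.

M has Jordan form
J =
  [-2,  1]
  [ 0, -2]
(up to reordering of blocks).

Per-block formulas:
  For a 2×2 Jordan block J_2(-2): exp(t · J_2(-2)) = e^(-2t)·(I + t·N), where N is the 2×2 nilpotent shift.

After assembling e^{tJ} and conjugating by P, we get:

e^{tM} =
  [-t*exp(-2*t) + exp(-2*t), t*exp(-2*t)]
  [-t*exp(-2*t), t*exp(-2*t) + exp(-2*t)]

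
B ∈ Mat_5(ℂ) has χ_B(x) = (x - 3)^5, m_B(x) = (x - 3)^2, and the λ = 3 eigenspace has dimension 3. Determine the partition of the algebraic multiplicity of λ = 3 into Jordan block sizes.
Block sizes for λ = 3: [2, 2, 1]

Step 1 — from the characteristic polynomial, algebraic multiplicity of λ = 3 is 5. From dim ker(B − (3)·I) = 3, there are exactly 3 Jordan blocks for λ = 3.
Step 2 — from the minimal polynomial, the factor (x − 3)^2 tells us the largest block for λ = 3 has size 2.
Step 3 — with total size 5, 3 blocks, and largest block 2, the block sizes (in nonincreasing order) are [2, 2, 1].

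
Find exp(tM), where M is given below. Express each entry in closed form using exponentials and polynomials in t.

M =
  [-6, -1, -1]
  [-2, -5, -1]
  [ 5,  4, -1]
e^{tM} =
  [t^2*exp(-4*t)/2 - 2*t*exp(-4*t) + exp(-4*t), -t^2*exp(-4*t)/2 - t*exp(-4*t), -t*exp(-4*t)]
  [t^2*exp(-4*t)/2 - 2*t*exp(-4*t), -t^2*exp(-4*t)/2 - t*exp(-4*t) + exp(-4*t), -t*exp(-4*t)]
  [-3*t^2*exp(-4*t)/2 + 5*t*exp(-4*t), 3*t^2*exp(-4*t)/2 + 4*t*exp(-4*t), 3*t*exp(-4*t) + exp(-4*t)]

Strategy: write M = P · J · P⁻¹ where J is a Jordan canonical form, so e^{tM} = P · e^{tJ} · P⁻¹, and e^{tJ} can be computed block-by-block.

M has Jordan form
J =
  [-4,  1,  0]
  [ 0, -4,  1]
  [ 0,  0, -4]
(up to reordering of blocks).

Per-block formulas:
  For a 3×3 Jordan block J_3(-4): exp(t · J_3(-4)) = e^(-4t)·(I + t·N + (t^2/2)·N^2), where N is the 3×3 nilpotent shift.

After assembling e^{tJ} and conjugating by P, we get:

e^{tM} =
  [t^2*exp(-4*t)/2 - 2*t*exp(-4*t) + exp(-4*t), -t^2*exp(-4*t)/2 - t*exp(-4*t), -t*exp(-4*t)]
  [t^2*exp(-4*t)/2 - 2*t*exp(-4*t), -t^2*exp(-4*t)/2 - t*exp(-4*t) + exp(-4*t), -t*exp(-4*t)]
  [-3*t^2*exp(-4*t)/2 + 5*t*exp(-4*t), 3*t^2*exp(-4*t)/2 + 4*t*exp(-4*t), 3*t*exp(-4*t) + exp(-4*t)]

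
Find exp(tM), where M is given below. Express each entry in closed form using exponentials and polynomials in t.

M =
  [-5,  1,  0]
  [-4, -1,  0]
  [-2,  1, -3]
e^{tM} =
  [-2*t*exp(-3*t) + exp(-3*t), t*exp(-3*t), 0]
  [-4*t*exp(-3*t), 2*t*exp(-3*t) + exp(-3*t), 0]
  [-2*t*exp(-3*t), t*exp(-3*t), exp(-3*t)]

Strategy: write M = P · J · P⁻¹ where J is a Jordan canonical form, so e^{tM} = P · e^{tJ} · P⁻¹, and e^{tJ} can be computed block-by-block.

M has Jordan form
J =
  [-3,  1,  0]
  [ 0, -3,  0]
  [ 0,  0, -3]
(up to reordering of blocks).

Per-block formulas:
  For a 1×1 block at λ = -3: exp(t · [-3]) = [e^(-3t)].
  For a 2×2 Jordan block J_2(-3): exp(t · J_2(-3)) = e^(-3t)·(I + t·N), where N is the 2×2 nilpotent shift.

After assembling e^{tJ} and conjugating by P, we get:

e^{tM} =
  [-2*t*exp(-3*t) + exp(-3*t), t*exp(-3*t), 0]
  [-4*t*exp(-3*t), 2*t*exp(-3*t) + exp(-3*t), 0]
  [-2*t*exp(-3*t), t*exp(-3*t), exp(-3*t)]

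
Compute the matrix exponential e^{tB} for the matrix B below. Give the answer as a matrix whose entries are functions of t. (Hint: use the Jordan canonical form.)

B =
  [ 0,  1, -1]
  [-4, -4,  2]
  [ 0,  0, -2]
e^{tB} =
  [2*t*exp(-2*t) + exp(-2*t), t*exp(-2*t), -t*exp(-2*t)]
  [-4*t*exp(-2*t), -2*t*exp(-2*t) + exp(-2*t), 2*t*exp(-2*t)]
  [0, 0, exp(-2*t)]

Strategy: write B = P · J · P⁻¹ where J is a Jordan canonical form, so e^{tB} = P · e^{tJ} · P⁻¹, and e^{tJ} can be computed block-by-block.

B has Jordan form
J =
  [-2,  1,  0]
  [ 0, -2,  0]
  [ 0,  0, -2]
(up to reordering of blocks).

Per-block formulas:
  For a 2×2 Jordan block J_2(-2): exp(t · J_2(-2)) = e^(-2t)·(I + t·N), where N is the 2×2 nilpotent shift.
  For a 1×1 block at λ = -2: exp(t · [-2]) = [e^(-2t)].

After assembling e^{tJ} and conjugating by P, we get:

e^{tB} =
  [2*t*exp(-2*t) + exp(-2*t), t*exp(-2*t), -t*exp(-2*t)]
  [-4*t*exp(-2*t), -2*t*exp(-2*t) + exp(-2*t), 2*t*exp(-2*t)]
  [0, 0, exp(-2*t)]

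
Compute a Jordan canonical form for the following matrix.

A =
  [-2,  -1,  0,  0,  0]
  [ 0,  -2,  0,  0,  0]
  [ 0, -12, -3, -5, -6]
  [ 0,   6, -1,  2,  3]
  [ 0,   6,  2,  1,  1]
J_2(-2) ⊕ J_1(-2) ⊕ J_2(1)

The characteristic polynomial is
  det(x·I − A) = x^5 + 4*x^4 + x^3 - 10*x^2 - 4*x + 8 = (x - 1)^2*(x + 2)^3

Eigenvalues and multiplicities (the geometric multiplicity of λ is n − rank(A − λI), which equals the number of Jordan blocks for λ):
  λ = -2: algebraic multiplicity = 3, geometric multiplicity = 2
  λ = 1: algebraic multiplicity = 2, geometric multiplicity = 1

Determining the block sizes for each eigenvalue:
  λ = -2: 2 blocks summing to 3 forces exactly one block of size 2 and the rest size 1 → block sizes [2, 1]
  λ = 1: one block (gm = 1), so the single block has size am = 2 → block sizes [2]

Assembling the blocks gives a Jordan form
J =
  [-2,  1,  0, 0, 0]
  [ 0, -2,  0, 0, 0]
  [ 0,  0, -2, 0, 0]
  [ 0,  0,  0, 1, 1]
  [ 0,  0,  0, 0, 1]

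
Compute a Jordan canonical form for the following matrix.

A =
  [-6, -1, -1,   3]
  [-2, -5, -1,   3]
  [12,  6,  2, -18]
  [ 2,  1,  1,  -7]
J_2(-4) ⊕ J_1(-4) ⊕ J_1(-4)

The characteristic polynomial is
  det(x·I − A) = x^4 + 16*x^3 + 96*x^2 + 256*x + 256 = (x + 4)^4

Eigenvalues and multiplicities (the geometric multiplicity of λ is n − rank(A − λI), which equals the number of Jordan blocks for λ):
  λ = -4: algebraic multiplicity = 4, geometric multiplicity = 3

Determining the block sizes for each eigenvalue:
  λ = -4: 3 blocks summing to 4 forces exactly one block of size 2 and the rest size 1 → block sizes [2, 1, 1]

Assembling the blocks gives a Jordan form
J =
  [-4,  1,  0,  0]
  [ 0, -4,  0,  0]
  [ 0,  0, -4,  0]
  [ 0,  0,  0, -4]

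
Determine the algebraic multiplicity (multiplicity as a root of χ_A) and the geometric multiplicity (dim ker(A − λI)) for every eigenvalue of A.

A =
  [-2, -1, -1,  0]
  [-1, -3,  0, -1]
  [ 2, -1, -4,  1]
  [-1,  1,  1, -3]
λ = -3: alg = 4, geom = 2

Step 1 — factor the characteristic polynomial to read off the algebraic multiplicities:
  χ_A(x) = (x + 3)^4

Step 2 — compute geometric multiplicities via the rank-nullity identity g(λ) = n − rank(A − λI):
  rank(A − (-3)·I) = 2, so dim ker(A − (-3)·I) = n − 2 = 2

Summary:
  λ = -3: algebraic multiplicity = 4, geometric multiplicity = 2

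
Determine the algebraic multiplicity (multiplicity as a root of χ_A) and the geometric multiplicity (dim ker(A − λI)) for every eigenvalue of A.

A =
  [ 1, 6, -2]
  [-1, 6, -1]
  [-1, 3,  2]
λ = 3: alg = 3, geom = 2

Step 1 — factor the characteristic polynomial to read off the algebraic multiplicities:
  χ_A(x) = (x - 3)^3

Step 2 — compute geometric multiplicities via the rank-nullity identity g(λ) = n − rank(A − λI):
  rank(A − (3)·I) = 1, so dim ker(A − (3)·I) = n − 1 = 2

Summary:
  λ = 3: algebraic multiplicity = 3, geometric multiplicity = 2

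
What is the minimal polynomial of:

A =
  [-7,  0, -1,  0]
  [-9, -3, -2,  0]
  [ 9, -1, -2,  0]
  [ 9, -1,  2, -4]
x^3 + 12*x^2 + 48*x + 64

The characteristic polynomial is χ_A(x) = (x + 4)^4, so the eigenvalues are known. The minimal polynomial is
  m_A(x) = Π_λ (x − λ)^{k_λ}
where k_λ is the size of the *largest* Jordan block for λ (equivalently, the smallest k with (A − λI)^k v = 0 for every generalised eigenvector v of λ).

  λ = -4: largest Jordan block has size 3, contributing (x + 4)^3

So m_A(x) = (x + 4)^3 = x^3 + 12*x^2 + 48*x + 64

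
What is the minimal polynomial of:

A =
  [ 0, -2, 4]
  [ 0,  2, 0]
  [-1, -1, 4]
x^2 - 4*x + 4

The characteristic polynomial is χ_A(x) = (x - 2)^3, so the eigenvalues are known. The minimal polynomial is
  m_A(x) = Π_λ (x − λ)^{k_λ}
where k_λ is the size of the *largest* Jordan block for λ (equivalently, the smallest k with (A − λI)^k v = 0 for every generalised eigenvector v of λ).

  λ = 2: largest Jordan block has size 2, contributing (x − 2)^2

So m_A(x) = (x - 2)^2 = x^2 - 4*x + 4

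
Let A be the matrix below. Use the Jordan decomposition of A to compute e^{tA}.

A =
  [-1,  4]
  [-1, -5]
e^{tA} =
  [2*t*exp(-3*t) + exp(-3*t), 4*t*exp(-3*t)]
  [-t*exp(-3*t), -2*t*exp(-3*t) + exp(-3*t)]

Strategy: write A = P · J · P⁻¹ where J is a Jordan canonical form, so e^{tA} = P · e^{tJ} · P⁻¹, and e^{tJ} can be computed block-by-block.

A has Jordan form
J =
  [-3,  1]
  [ 0, -3]
(up to reordering of blocks).

Per-block formulas:
  For a 2×2 Jordan block J_2(-3): exp(t · J_2(-3)) = e^(-3t)·(I + t·N), where N is the 2×2 nilpotent shift.

After assembling e^{tJ} and conjugating by P, we get:

e^{tA} =
  [2*t*exp(-3*t) + exp(-3*t), 4*t*exp(-3*t)]
  [-t*exp(-3*t), -2*t*exp(-3*t) + exp(-3*t)]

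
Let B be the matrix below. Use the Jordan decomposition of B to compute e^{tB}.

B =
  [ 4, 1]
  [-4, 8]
e^{tB} =
  [-2*t*exp(6*t) + exp(6*t), t*exp(6*t)]
  [-4*t*exp(6*t), 2*t*exp(6*t) + exp(6*t)]

Strategy: write B = P · J · P⁻¹ where J is a Jordan canonical form, so e^{tB} = P · e^{tJ} · P⁻¹, and e^{tJ} can be computed block-by-block.

B has Jordan form
J =
  [6, 1]
  [0, 6]
(up to reordering of blocks).

Per-block formulas:
  For a 2×2 Jordan block J_2(6): exp(t · J_2(6)) = e^(6t)·(I + t·N), where N is the 2×2 nilpotent shift.

After assembling e^{tJ} and conjugating by P, we get:

e^{tB} =
  [-2*t*exp(6*t) + exp(6*t), t*exp(6*t)]
  [-4*t*exp(6*t), 2*t*exp(6*t) + exp(6*t)]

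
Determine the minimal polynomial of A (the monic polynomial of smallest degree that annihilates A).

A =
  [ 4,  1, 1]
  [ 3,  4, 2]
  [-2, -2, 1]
x^3 - 9*x^2 + 27*x - 27

The characteristic polynomial is χ_A(x) = (x - 3)^3, so the eigenvalues are known. The minimal polynomial is
  m_A(x) = Π_λ (x − λ)^{k_λ}
where k_λ is the size of the *largest* Jordan block for λ (equivalently, the smallest k with (A − λI)^k v = 0 for every generalised eigenvector v of λ).

  λ = 3: largest Jordan block has size 3, contributing (x − 3)^3

So m_A(x) = (x - 3)^3 = x^3 - 9*x^2 + 27*x - 27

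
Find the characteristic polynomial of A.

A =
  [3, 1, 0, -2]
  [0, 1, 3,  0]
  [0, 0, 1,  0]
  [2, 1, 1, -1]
x^4 - 4*x^3 + 6*x^2 - 4*x + 1

Expanding det(x·I − A) (e.g. by cofactor expansion or by noting that A is similar to its Jordan form J, which has the same characteristic polynomial as A) gives
  χ_A(x) = x^4 - 4*x^3 + 6*x^2 - 4*x + 1
which factors as (x - 1)^4. The eigenvalues (with algebraic multiplicities) are λ = 1 with multiplicity 4.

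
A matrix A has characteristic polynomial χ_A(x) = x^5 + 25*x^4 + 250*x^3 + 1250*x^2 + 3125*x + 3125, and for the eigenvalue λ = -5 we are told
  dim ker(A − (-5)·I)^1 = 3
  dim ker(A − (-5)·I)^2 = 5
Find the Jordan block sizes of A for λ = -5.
Block sizes for λ = -5: [2, 2, 1]

From the dimensions of kernels of powers, the number of Jordan blocks of size at least j is d_j − d_{j−1} where d_j = dim ker(N^j) (with d_0 = 0). Computing the differences gives [3, 2].
The number of blocks of size exactly k is (#blocks of size ≥ k) − (#blocks of size ≥ k + 1), so the partition is: 1 block(s) of size 1, 2 block(s) of size 2.
In nonincreasing order the block sizes are [2, 2, 1].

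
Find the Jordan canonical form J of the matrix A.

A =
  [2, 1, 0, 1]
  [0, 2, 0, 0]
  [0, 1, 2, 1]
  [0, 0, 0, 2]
J_2(2) ⊕ J_1(2) ⊕ J_1(2)

The characteristic polynomial is
  det(x·I − A) = x^4 - 8*x^3 + 24*x^2 - 32*x + 16 = (x - 2)^4

Eigenvalues and multiplicities (the geometric multiplicity of λ is n − rank(A − λI), which equals the number of Jordan blocks for λ):
  λ = 2: algebraic multiplicity = 4, geometric multiplicity = 3

Determining the block sizes for each eigenvalue:
  λ = 2: 3 blocks summing to 4 forces exactly one block of size 2 and the rest size 1 → block sizes [2, 1, 1]

Assembling the blocks gives a Jordan form
J =
  [2, 1, 0, 0]
  [0, 2, 0, 0]
  [0, 0, 2, 0]
  [0, 0, 0, 2]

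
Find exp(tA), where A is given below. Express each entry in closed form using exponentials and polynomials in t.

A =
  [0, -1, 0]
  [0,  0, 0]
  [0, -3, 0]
e^{tA} =
  [1, -t, 0]
  [0, 1, 0]
  [0, -3*t, 1]

Strategy: write A = P · J · P⁻¹ where J is a Jordan canonical form, so e^{tA} = P · e^{tJ} · P⁻¹, and e^{tJ} can be computed block-by-block.

A has Jordan form
J =
  [0, 1, 0]
  [0, 0, 0]
  [0, 0, 0]
(up to reordering of blocks).

Per-block formulas:
  For a 1×1 block at λ = 0: exp(t · [0]) = [e^(0t)].
  For a 2×2 Jordan block J_2(0): exp(t · J_2(0)) = e^(0t)·(I + t·N), where N is the 2×2 nilpotent shift.

After assembling e^{tJ} and conjugating by P, we get:

e^{tA} =
  [1, -t, 0]
  [0, 1, 0]
  [0, -3*t, 1]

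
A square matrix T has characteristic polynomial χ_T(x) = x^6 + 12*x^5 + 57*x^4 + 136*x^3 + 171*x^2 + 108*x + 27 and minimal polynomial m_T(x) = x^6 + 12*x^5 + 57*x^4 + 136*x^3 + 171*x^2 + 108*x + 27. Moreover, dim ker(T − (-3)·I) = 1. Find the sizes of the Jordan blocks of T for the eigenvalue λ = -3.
Block sizes for λ = -3: [3]

Step 1 — from the characteristic polynomial, algebraic multiplicity of λ = -3 is 3. From dim ker(T − (-3)·I) = 1, there are exactly 1 Jordan blocks for λ = -3.
Step 2 — from the minimal polynomial, the factor (x + 3)^3 tells us the largest block for λ = -3 has size 3.
Step 3 — with total size 3, 1 blocks, and largest block 3, the block sizes (in nonincreasing order) are [3].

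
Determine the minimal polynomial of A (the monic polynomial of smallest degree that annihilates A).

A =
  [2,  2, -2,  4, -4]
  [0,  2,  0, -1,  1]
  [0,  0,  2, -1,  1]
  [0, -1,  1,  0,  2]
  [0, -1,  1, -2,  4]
x^2 - 4*x + 4

The characteristic polynomial is χ_A(x) = (x - 2)^5, so the eigenvalues are known. The minimal polynomial is
  m_A(x) = Π_λ (x − λ)^{k_λ}
where k_λ is the size of the *largest* Jordan block for λ (equivalently, the smallest k with (A − λI)^k v = 0 for every generalised eigenvector v of λ).

  λ = 2: largest Jordan block has size 2, contributing (x − 2)^2

So m_A(x) = (x - 2)^2 = x^2 - 4*x + 4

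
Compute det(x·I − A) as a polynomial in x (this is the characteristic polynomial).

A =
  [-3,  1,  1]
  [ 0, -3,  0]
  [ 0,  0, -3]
x^3 + 9*x^2 + 27*x + 27

Expanding det(x·I − A) (e.g. by cofactor expansion or by noting that A is similar to its Jordan form J, which has the same characteristic polynomial as A) gives
  χ_A(x) = x^3 + 9*x^2 + 27*x + 27
which factors as (x + 3)^3. The eigenvalues (with algebraic multiplicities) are λ = -3 with multiplicity 3.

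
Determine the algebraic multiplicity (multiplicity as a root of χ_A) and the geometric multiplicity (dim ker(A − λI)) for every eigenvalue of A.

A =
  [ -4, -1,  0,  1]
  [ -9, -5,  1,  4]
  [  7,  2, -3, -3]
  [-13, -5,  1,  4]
λ = -2: alg = 4, geom = 2

Step 1 — factor the characteristic polynomial to read off the algebraic multiplicities:
  χ_A(x) = (x + 2)^4

Step 2 — compute geometric multiplicities via the rank-nullity identity g(λ) = n − rank(A − λI):
  rank(A − (-2)·I) = 2, so dim ker(A − (-2)·I) = n − 2 = 2

Summary:
  λ = -2: algebraic multiplicity = 4, geometric multiplicity = 2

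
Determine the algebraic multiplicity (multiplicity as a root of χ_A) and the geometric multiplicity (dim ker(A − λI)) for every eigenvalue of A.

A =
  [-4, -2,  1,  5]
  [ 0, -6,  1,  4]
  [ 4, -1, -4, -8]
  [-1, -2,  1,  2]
λ = -3: alg = 4, geom = 2

Step 1 — factor the characteristic polynomial to read off the algebraic multiplicities:
  χ_A(x) = (x + 3)^4

Step 2 — compute geometric multiplicities via the rank-nullity identity g(λ) = n − rank(A − λI):
  rank(A − (-3)·I) = 2, so dim ker(A − (-3)·I) = n − 2 = 2

Summary:
  λ = -3: algebraic multiplicity = 4, geometric multiplicity = 2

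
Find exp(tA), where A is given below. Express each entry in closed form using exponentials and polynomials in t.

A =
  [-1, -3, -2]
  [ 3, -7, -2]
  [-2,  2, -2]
e^{tA} =
  [t*exp(-4*t) + exp(-2*t), -t*exp(-4*t) - exp(-2*t) + exp(-4*t), -exp(-2*t) + exp(-4*t)]
  [t*exp(-4*t) + exp(-2*t) - exp(-4*t), -t*exp(-4*t) - exp(-2*t) + 2*exp(-4*t), -exp(-2*t) + exp(-4*t)]
  [-exp(-2*t) + exp(-4*t), exp(-2*t) - exp(-4*t), exp(-2*t)]

Strategy: write A = P · J · P⁻¹ where J is a Jordan canonical form, so e^{tA} = P · e^{tJ} · P⁻¹, and e^{tJ} can be computed block-by-block.

A has Jordan form
J =
  [-4,  1,  0]
  [ 0, -4,  0]
  [ 0,  0, -2]
(up to reordering of blocks).

Per-block formulas:
  For a 2×2 Jordan block J_2(-4): exp(t · J_2(-4)) = e^(-4t)·(I + t·N), where N is the 2×2 nilpotent shift.
  For a 1×1 block at λ = -2: exp(t · [-2]) = [e^(-2t)].

After assembling e^{tJ} and conjugating by P, we get:

e^{tA} =
  [t*exp(-4*t) + exp(-2*t), -t*exp(-4*t) - exp(-2*t) + exp(-4*t), -exp(-2*t) + exp(-4*t)]
  [t*exp(-4*t) + exp(-2*t) - exp(-4*t), -t*exp(-4*t) - exp(-2*t) + 2*exp(-4*t), -exp(-2*t) + exp(-4*t)]
  [-exp(-2*t) + exp(-4*t), exp(-2*t) - exp(-4*t), exp(-2*t)]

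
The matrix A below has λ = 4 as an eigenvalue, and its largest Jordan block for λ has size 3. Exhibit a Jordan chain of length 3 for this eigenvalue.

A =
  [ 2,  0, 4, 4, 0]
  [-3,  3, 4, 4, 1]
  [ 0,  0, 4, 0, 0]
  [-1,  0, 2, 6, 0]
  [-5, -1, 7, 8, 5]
A Jordan chain for λ = 4 of length 3:
v_1 = (0, -1, 0, 0, -1)ᵀ
v_2 = (4, 4, 0, 2, 7)ᵀ
v_3 = (0, 0, 1, 0, 0)ᵀ

Let N = A − (4)·I. We want v_3 with N^3 v_3 = 0 but N^2 v_3 ≠ 0; then v_{j-1} := N · v_j for j = 3, …, 2.

Pick v_3 = (0, 0, 1, 0, 0)ᵀ.
Then v_2 = N · v_3 = (4, 4, 0, 2, 7)ᵀ.
Then v_1 = N · v_2 = (0, -1, 0, 0, -1)ᵀ.

Sanity check: (A − (4)·I) v_1 = (0, 0, 0, 0, 0)ᵀ = 0. ✓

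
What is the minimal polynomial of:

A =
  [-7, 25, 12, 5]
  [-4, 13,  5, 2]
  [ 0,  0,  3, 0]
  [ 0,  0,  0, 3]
x^3 - 9*x^2 + 27*x - 27

The characteristic polynomial is χ_A(x) = (x - 3)^4, so the eigenvalues are known. The minimal polynomial is
  m_A(x) = Π_λ (x − λ)^{k_λ}
where k_λ is the size of the *largest* Jordan block for λ (equivalently, the smallest k with (A − λI)^k v = 0 for every generalised eigenvector v of λ).

  λ = 3: largest Jordan block has size 3, contributing (x − 3)^3

So m_A(x) = (x - 3)^3 = x^3 - 9*x^2 + 27*x - 27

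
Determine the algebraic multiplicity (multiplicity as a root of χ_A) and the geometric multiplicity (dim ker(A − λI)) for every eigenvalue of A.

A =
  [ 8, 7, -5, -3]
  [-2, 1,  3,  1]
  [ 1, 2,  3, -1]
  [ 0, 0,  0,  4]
λ = 4: alg = 4, geom = 2

Step 1 — factor the characteristic polynomial to read off the algebraic multiplicities:
  χ_A(x) = (x - 4)^4

Step 2 — compute geometric multiplicities via the rank-nullity identity g(λ) = n − rank(A − λI):
  rank(A − (4)·I) = 2, so dim ker(A − (4)·I) = n − 2 = 2

Summary:
  λ = 4: algebraic multiplicity = 4, geometric multiplicity = 2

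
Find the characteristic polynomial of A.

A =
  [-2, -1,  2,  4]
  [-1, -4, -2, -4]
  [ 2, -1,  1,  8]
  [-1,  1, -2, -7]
x^4 + 12*x^3 + 54*x^2 + 108*x + 81

Expanding det(x·I − A) (e.g. by cofactor expansion or by noting that A is similar to its Jordan form J, which has the same characteristic polynomial as A) gives
  χ_A(x) = x^4 + 12*x^3 + 54*x^2 + 108*x + 81
which factors as (x + 3)^4. The eigenvalues (with algebraic multiplicities) are λ = -3 with multiplicity 4.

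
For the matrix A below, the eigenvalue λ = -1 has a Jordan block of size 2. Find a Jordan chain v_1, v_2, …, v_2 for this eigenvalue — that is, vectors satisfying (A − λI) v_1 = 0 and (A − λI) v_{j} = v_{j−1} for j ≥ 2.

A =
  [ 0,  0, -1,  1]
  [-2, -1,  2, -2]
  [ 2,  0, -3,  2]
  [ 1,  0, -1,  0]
A Jordan chain for λ = -1 of length 2:
v_1 = (1, -2, 2, 1)ᵀ
v_2 = (1, 0, 0, 0)ᵀ

Let N = A − (-1)·I. We want v_2 with N^2 v_2 = 0 but N^1 v_2 ≠ 0; then v_{j-1} := N · v_j for j = 2, …, 2.

Pick v_2 = (1, 0, 0, 0)ᵀ.
Then v_1 = N · v_2 = (1, -2, 2, 1)ᵀ.

Sanity check: (A − (-1)·I) v_1 = (0, 0, 0, 0)ᵀ = 0. ✓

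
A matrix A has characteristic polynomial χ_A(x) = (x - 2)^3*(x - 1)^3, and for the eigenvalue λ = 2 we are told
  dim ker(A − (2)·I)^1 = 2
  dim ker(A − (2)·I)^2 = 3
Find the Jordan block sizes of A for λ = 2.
Block sizes for λ = 2: [2, 1]

From the dimensions of kernels of powers, the number of Jordan blocks of size at least j is d_j − d_{j−1} where d_j = dim ker(N^j) (with d_0 = 0). Computing the differences gives [2, 1].
The number of blocks of size exactly k is (#blocks of size ≥ k) − (#blocks of size ≥ k + 1), so the partition is: 1 block(s) of size 1, 1 block(s) of size 2.
In nonincreasing order the block sizes are [2, 1].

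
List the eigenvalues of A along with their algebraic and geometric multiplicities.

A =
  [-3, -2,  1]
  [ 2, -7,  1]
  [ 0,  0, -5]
λ = -5: alg = 3, geom = 2

Step 1 — factor the characteristic polynomial to read off the algebraic multiplicities:
  χ_A(x) = (x + 5)^3

Step 2 — compute geometric multiplicities via the rank-nullity identity g(λ) = n − rank(A − λI):
  rank(A − (-5)·I) = 1, so dim ker(A − (-5)·I) = n − 1 = 2

Summary:
  λ = -5: algebraic multiplicity = 3, geometric multiplicity = 2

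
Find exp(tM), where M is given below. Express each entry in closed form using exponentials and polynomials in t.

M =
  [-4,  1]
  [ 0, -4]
e^{tM} =
  [exp(-4*t), t*exp(-4*t)]
  [0, exp(-4*t)]

Strategy: write M = P · J · P⁻¹ where J is a Jordan canonical form, so e^{tM} = P · e^{tJ} · P⁻¹, and e^{tJ} can be computed block-by-block.

M has Jordan form
J =
  [-4,  1]
  [ 0, -4]
(up to reordering of blocks).

Per-block formulas:
  For a 2×2 Jordan block J_2(-4): exp(t · J_2(-4)) = e^(-4t)·(I + t·N), where N is the 2×2 nilpotent shift.

After assembling e^{tJ} and conjugating by P, we get:

e^{tM} =
  [exp(-4*t), t*exp(-4*t)]
  [0, exp(-4*t)]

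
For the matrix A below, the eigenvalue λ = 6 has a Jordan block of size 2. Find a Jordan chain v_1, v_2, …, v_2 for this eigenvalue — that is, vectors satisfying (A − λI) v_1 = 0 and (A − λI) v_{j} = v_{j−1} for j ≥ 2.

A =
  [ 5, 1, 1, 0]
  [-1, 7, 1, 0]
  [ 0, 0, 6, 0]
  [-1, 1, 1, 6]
A Jordan chain for λ = 6 of length 2:
v_1 = (-1, -1, 0, -1)ᵀ
v_2 = (1, 0, 0, 0)ᵀ

Let N = A − (6)·I. We want v_2 with N^2 v_2 = 0 but N^1 v_2 ≠ 0; then v_{j-1} := N · v_j for j = 2, …, 2.

Pick v_2 = (1, 0, 0, 0)ᵀ.
Then v_1 = N · v_2 = (-1, -1, 0, -1)ᵀ.

Sanity check: (A − (6)·I) v_1 = (0, 0, 0, 0)ᵀ = 0. ✓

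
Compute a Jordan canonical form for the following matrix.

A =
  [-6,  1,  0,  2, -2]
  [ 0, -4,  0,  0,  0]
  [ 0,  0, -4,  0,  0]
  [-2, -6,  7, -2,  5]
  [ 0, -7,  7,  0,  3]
J_2(-4) ⊕ J_1(-4) ⊕ J_1(-4) ⊕ J_1(3)

The characteristic polynomial is
  det(x·I − A) = x^5 + 13*x^4 + 48*x^3 - 32*x^2 - 512*x - 768 = (x - 3)*(x + 4)^4

Eigenvalues and multiplicities (the geometric multiplicity of λ is n − rank(A − λI), which equals the number of Jordan blocks for λ):
  λ = -4: algebraic multiplicity = 4, geometric multiplicity = 3
  λ = 3: algebraic multiplicity = 1, geometric multiplicity = 1

Determining the block sizes for each eigenvalue:
  λ = -4: 3 blocks summing to 4 forces exactly one block of size 2 and the rest size 1 → block sizes [2, 1, 1]
  λ = 3: one block (gm = 1), so the single block has size am = 1 → block sizes [1]

Assembling the blocks gives a Jordan form
J =
  [-4,  1,  0,  0, 0]
  [ 0, -4,  0,  0, 0]
  [ 0,  0, -4,  0, 0]
  [ 0,  0,  0, -4, 0]
  [ 0,  0,  0,  0, 3]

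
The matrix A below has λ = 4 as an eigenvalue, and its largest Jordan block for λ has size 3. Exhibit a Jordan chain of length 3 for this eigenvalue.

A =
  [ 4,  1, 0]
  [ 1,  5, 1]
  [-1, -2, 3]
A Jordan chain for λ = 4 of length 3:
v_1 = (1, 0, -1)ᵀ
v_2 = (0, 1, -1)ᵀ
v_3 = (1, 0, 0)ᵀ

Let N = A − (4)·I. We want v_3 with N^3 v_3 = 0 but N^2 v_3 ≠ 0; then v_{j-1} := N · v_j for j = 3, …, 2.

Pick v_3 = (1, 0, 0)ᵀ.
Then v_2 = N · v_3 = (0, 1, -1)ᵀ.
Then v_1 = N · v_2 = (1, 0, -1)ᵀ.

Sanity check: (A − (4)·I) v_1 = (0, 0, 0)ᵀ = 0. ✓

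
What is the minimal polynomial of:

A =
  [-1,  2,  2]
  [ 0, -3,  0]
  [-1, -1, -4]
x^2 + 5*x + 6

The characteristic polynomial is χ_A(x) = (x + 2)*(x + 3)^2, so the eigenvalues are known. The minimal polynomial is
  m_A(x) = Π_λ (x − λ)^{k_λ}
where k_λ is the size of the *largest* Jordan block for λ (equivalently, the smallest k with (A − λI)^k v = 0 for every generalised eigenvector v of λ).

  λ = -3: largest Jordan block has size 1, contributing (x + 3)
  λ = -2: largest Jordan block has size 1, contributing (x + 2)

So m_A(x) = (x + 2)*(x + 3) = x^2 + 5*x + 6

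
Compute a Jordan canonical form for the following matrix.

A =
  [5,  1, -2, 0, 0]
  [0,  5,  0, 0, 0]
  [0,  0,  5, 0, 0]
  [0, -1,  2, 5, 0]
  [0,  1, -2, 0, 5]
J_2(5) ⊕ J_1(5) ⊕ J_1(5) ⊕ J_1(5)

The characteristic polynomial is
  det(x·I − A) = x^5 - 25*x^4 + 250*x^3 - 1250*x^2 + 3125*x - 3125 = (x - 5)^5

Eigenvalues and multiplicities (the geometric multiplicity of λ is n − rank(A − λI), which equals the number of Jordan blocks for λ):
  λ = 5: algebraic multiplicity = 5, geometric multiplicity = 4

Determining the block sizes for each eigenvalue:
  λ = 5: 4 blocks summing to 5 forces exactly one block of size 2 and the rest size 1 → block sizes [2, 1, 1, 1]

Assembling the blocks gives a Jordan form
J =
  [5, 1, 0, 0, 0]
  [0, 5, 0, 0, 0]
  [0, 0, 5, 0, 0]
  [0, 0, 0, 5, 0]
  [0, 0, 0, 0, 5]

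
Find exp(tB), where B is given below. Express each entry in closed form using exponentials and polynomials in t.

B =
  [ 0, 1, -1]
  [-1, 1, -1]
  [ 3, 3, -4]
e^{tB} =
  [-3*t^2*exp(-t)/2 + t*exp(-t) + exp(-t), t*exp(-t), t^2*exp(-t)/2 - t*exp(-t)]
  [-3*t^2*exp(-t) - t*exp(-t), 2*t*exp(-t) + exp(-t), t^2*exp(-t) - t*exp(-t)]
  [-9*t^2*exp(-t)/2 + 3*t*exp(-t), 3*t*exp(-t), 3*t^2*exp(-t)/2 - 3*t*exp(-t) + exp(-t)]

Strategy: write B = P · J · P⁻¹ where J is a Jordan canonical form, so e^{tB} = P · e^{tJ} · P⁻¹, and e^{tJ} can be computed block-by-block.

B has Jordan form
J =
  [-1,  1,  0]
  [ 0, -1,  1]
  [ 0,  0, -1]
(up to reordering of blocks).

Per-block formulas:
  For a 3×3 Jordan block J_3(-1): exp(t · J_3(-1)) = e^(-1t)·(I + t·N + (t^2/2)·N^2), where N is the 3×3 nilpotent shift.

After assembling e^{tJ} and conjugating by P, we get:

e^{tB} =
  [-3*t^2*exp(-t)/2 + t*exp(-t) + exp(-t), t*exp(-t), t^2*exp(-t)/2 - t*exp(-t)]
  [-3*t^2*exp(-t) - t*exp(-t), 2*t*exp(-t) + exp(-t), t^2*exp(-t) - t*exp(-t)]
  [-9*t^2*exp(-t)/2 + 3*t*exp(-t), 3*t*exp(-t), 3*t^2*exp(-t)/2 - 3*t*exp(-t) + exp(-t)]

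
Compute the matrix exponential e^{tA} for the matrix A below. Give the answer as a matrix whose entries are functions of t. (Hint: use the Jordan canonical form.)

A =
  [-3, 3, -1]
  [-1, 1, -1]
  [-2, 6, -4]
e^{tA} =
  [-t*exp(-2*t) + exp(-2*t), 3*t*exp(-2*t), -t*exp(-2*t)]
  [-t*exp(-2*t), 3*t*exp(-2*t) + exp(-2*t), -t*exp(-2*t)]
  [-2*t*exp(-2*t), 6*t*exp(-2*t), -2*t*exp(-2*t) + exp(-2*t)]

Strategy: write A = P · J · P⁻¹ where J is a Jordan canonical form, so e^{tA} = P · e^{tJ} · P⁻¹, and e^{tJ} can be computed block-by-block.

A has Jordan form
J =
  [-2,  1,  0]
  [ 0, -2,  0]
  [ 0,  0, -2]
(up to reordering of blocks).

Per-block formulas:
  For a 1×1 block at λ = -2: exp(t · [-2]) = [e^(-2t)].
  For a 2×2 Jordan block J_2(-2): exp(t · J_2(-2)) = e^(-2t)·(I + t·N), where N is the 2×2 nilpotent shift.

After assembling e^{tJ} and conjugating by P, we get:

e^{tA} =
  [-t*exp(-2*t) + exp(-2*t), 3*t*exp(-2*t), -t*exp(-2*t)]
  [-t*exp(-2*t), 3*t*exp(-2*t) + exp(-2*t), -t*exp(-2*t)]
  [-2*t*exp(-2*t), 6*t*exp(-2*t), -2*t*exp(-2*t) + exp(-2*t)]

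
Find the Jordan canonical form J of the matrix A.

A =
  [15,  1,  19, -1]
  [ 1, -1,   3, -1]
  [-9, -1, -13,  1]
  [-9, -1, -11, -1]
J_2(-2) ⊕ J_1(-2) ⊕ J_1(6)

The characteristic polynomial is
  det(x·I − A) = x^4 - 24*x^2 - 64*x - 48 = (x - 6)*(x + 2)^3

Eigenvalues and multiplicities (the geometric multiplicity of λ is n − rank(A − λI), which equals the number of Jordan blocks for λ):
  λ = -2: algebraic multiplicity = 3, geometric multiplicity = 2
  λ = 6: algebraic multiplicity = 1, geometric multiplicity = 1

Determining the block sizes for each eigenvalue:
  λ = -2: 2 blocks summing to 3 forces exactly one block of size 2 and the rest size 1 → block sizes [2, 1]
  λ = 6: one block (gm = 1), so the single block has size am = 1 → block sizes [1]

Assembling the blocks gives a Jordan form
J =
  [-2,  1,  0, 0]
  [ 0, -2,  0, 0]
  [ 0,  0, -2, 0]
  [ 0,  0,  0, 6]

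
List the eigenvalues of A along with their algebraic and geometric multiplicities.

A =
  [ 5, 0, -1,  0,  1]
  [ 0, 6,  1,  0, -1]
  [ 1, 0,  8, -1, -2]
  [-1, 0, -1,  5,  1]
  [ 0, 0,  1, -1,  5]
λ = 5: alg = 1, geom = 1; λ = 6: alg = 4, geom = 2

Step 1 — factor the characteristic polynomial to read off the algebraic multiplicities:
  χ_A(x) = (x - 6)^4*(x - 5)

Step 2 — compute geometric multiplicities via the rank-nullity identity g(λ) = n − rank(A − λI):
  rank(A − (5)·I) = 4, so dim ker(A − (5)·I) = n − 4 = 1
  rank(A − (6)·I) = 3, so dim ker(A − (6)·I) = n − 3 = 2

Summary:
  λ = 5: algebraic multiplicity = 1, geometric multiplicity = 1
  λ = 6: algebraic multiplicity = 4, geometric multiplicity = 2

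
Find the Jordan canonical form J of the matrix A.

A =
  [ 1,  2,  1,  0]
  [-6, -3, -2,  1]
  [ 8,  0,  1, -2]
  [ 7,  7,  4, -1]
J_2(-1) ⊕ J_2(0)

The characteristic polynomial is
  det(x·I − A) = x^4 + 2*x^3 + x^2 = x^2*(x + 1)^2

Eigenvalues and multiplicities (the geometric multiplicity of λ is n − rank(A − λI), which equals the number of Jordan blocks for λ):
  λ = -1: algebraic multiplicity = 2, geometric multiplicity = 1
  λ = 0: algebraic multiplicity = 2, geometric multiplicity = 1

Determining the block sizes for each eigenvalue:
  λ = -1: one block (gm = 1), so the single block has size am = 2 → block sizes [2]
  λ = 0: one block (gm = 1), so the single block has size am = 2 → block sizes [2]

Assembling the blocks gives a Jordan form
J =
  [-1,  1, 0, 0]
  [ 0, -1, 0, 0]
  [ 0,  0, 0, 1]
  [ 0,  0, 0, 0]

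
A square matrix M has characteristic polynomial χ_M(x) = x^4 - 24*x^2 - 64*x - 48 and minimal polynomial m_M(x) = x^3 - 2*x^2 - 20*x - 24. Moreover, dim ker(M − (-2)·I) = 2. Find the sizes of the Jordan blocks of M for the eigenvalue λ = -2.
Block sizes for λ = -2: [2, 1]

Step 1 — from the characteristic polynomial, algebraic multiplicity of λ = -2 is 3. From dim ker(M − (-2)·I) = 2, there are exactly 2 Jordan blocks for λ = -2.
Step 2 — from the minimal polynomial, the factor (x + 2)^2 tells us the largest block for λ = -2 has size 2.
Step 3 — with total size 3, 2 blocks, and largest block 2, the block sizes (in nonincreasing order) are [2, 1].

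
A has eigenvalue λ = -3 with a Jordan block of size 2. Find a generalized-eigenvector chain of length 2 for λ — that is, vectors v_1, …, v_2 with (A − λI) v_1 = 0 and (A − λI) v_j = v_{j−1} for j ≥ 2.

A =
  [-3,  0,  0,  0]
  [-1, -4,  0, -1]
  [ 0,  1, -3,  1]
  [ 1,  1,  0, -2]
A Jordan chain for λ = -3 of length 2:
v_1 = (0, -1, 0, 1)ᵀ
v_2 = (1, 0, 0, 0)ᵀ

Let N = A − (-3)·I. We want v_2 with N^2 v_2 = 0 but N^1 v_2 ≠ 0; then v_{j-1} := N · v_j for j = 2, …, 2.

Pick v_2 = (1, 0, 0, 0)ᵀ.
Then v_1 = N · v_2 = (0, -1, 0, 1)ᵀ.

Sanity check: (A − (-3)·I) v_1 = (0, 0, 0, 0)ᵀ = 0. ✓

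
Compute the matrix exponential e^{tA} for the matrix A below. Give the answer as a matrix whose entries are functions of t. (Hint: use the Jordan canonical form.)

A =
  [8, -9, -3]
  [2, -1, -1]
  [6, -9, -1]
e^{tA} =
  [6*t*exp(2*t) + exp(2*t), -9*t*exp(2*t), -3*t*exp(2*t)]
  [2*t*exp(2*t), -3*t*exp(2*t) + exp(2*t), -t*exp(2*t)]
  [6*t*exp(2*t), -9*t*exp(2*t), -3*t*exp(2*t) + exp(2*t)]

Strategy: write A = P · J · P⁻¹ where J is a Jordan canonical form, so e^{tA} = P · e^{tJ} · P⁻¹, and e^{tJ} can be computed block-by-block.

A has Jordan form
J =
  [2, 1, 0]
  [0, 2, 0]
  [0, 0, 2]
(up to reordering of blocks).

Per-block formulas:
  For a 2×2 Jordan block J_2(2): exp(t · J_2(2)) = e^(2t)·(I + t·N), where N is the 2×2 nilpotent shift.
  For a 1×1 block at λ = 2: exp(t · [2]) = [e^(2t)].

After assembling e^{tJ} and conjugating by P, we get:

e^{tA} =
  [6*t*exp(2*t) + exp(2*t), -9*t*exp(2*t), -3*t*exp(2*t)]
  [2*t*exp(2*t), -3*t*exp(2*t) + exp(2*t), -t*exp(2*t)]
  [6*t*exp(2*t), -9*t*exp(2*t), -3*t*exp(2*t) + exp(2*t)]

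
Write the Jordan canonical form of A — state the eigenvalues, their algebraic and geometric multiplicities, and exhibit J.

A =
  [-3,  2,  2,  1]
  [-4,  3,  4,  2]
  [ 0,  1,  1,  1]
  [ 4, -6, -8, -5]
J_2(-1) ⊕ J_2(-1)

The characteristic polynomial is
  det(x·I − A) = x^4 + 4*x^3 + 6*x^2 + 4*x + 1 = (x + 1)^4

Eigenvalues and multiplicities (the geometric multiplicity of λ is n − rank(A − λI), which equals the number of Jordan blocks for λ):
  λ = -1: algebraic multiplicity = 4, geometric multiplicity = 2

Determining the block sizes for each eigenvalue:
  λ = -1: with am = 4 and gm = 2, the partition is not yet determined (e.g. several partitions of 4 into 2 parts exist). Let N = A − (-1)·I. Computing rank(N^1) = 2, rank(N^2) = 0; the number of blocks of size ≥ j is rank(N^{j−1}) − rank(N^j), giving [2, 2]. So we have 2 block(s) of size 2 → block sizes [2, 2]

Assembling the blocks gives a Jordan form
J =
  [-1,  1,  0,  0]
  [ 0, -1,  0,  0]
  [ 0,  0, -1,  1]
  [ 0,  0,  0, -1]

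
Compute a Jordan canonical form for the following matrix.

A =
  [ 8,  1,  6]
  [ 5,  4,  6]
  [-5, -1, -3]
J_2(3) ⊕ J_1(3)

The characteristic polynomial is
  det(x·I − A) = x^3 - 9*x^2 + 27*x - 27 = (x - 3)^3

Eigenvalues and multiplicities (the geometric multiplicity of λ is n − rank(A − λI), which equals the number of Jordan blocks for λ):
  λ = 3: algebraic multiplicity = 3, geometric multiplicity = 2

Determining the block sizes for each eigenvalue:
  λ = 3: 2 blocks summing to 3 forces exactly one block of size 2 and the rest size 1 → block sizes [2, 1]

Assembling the blocks gives a Jordan form
J =
  [3, 1, 0]
  [0, 3, 0]
  [0, 0, 3]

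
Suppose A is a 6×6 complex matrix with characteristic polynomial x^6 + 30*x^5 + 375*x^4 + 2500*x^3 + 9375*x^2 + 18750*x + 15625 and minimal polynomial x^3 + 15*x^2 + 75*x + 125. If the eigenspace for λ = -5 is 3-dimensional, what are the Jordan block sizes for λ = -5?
Block sizes for λ = -5: [3, 2, 1]

Step 1 — from the characteristic polynomial, algebraic multiplicity of λ = -5 is 6. From dim ker(A − (-5)·I) = 3, there are exactly 3 Jordan blocks for λ = -5.
Step 2 — from the minimal polynomial, the factor (x + 5)^3 tells us the largest block for λ = -5 has size 3.
Step 3 — with total size 6, 3 blocks, and largest block 3, the block sizes (in nonincreasing order) are [3, 2, 1].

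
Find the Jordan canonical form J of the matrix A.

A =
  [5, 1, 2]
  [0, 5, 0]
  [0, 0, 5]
J_2(5) ⊕ J_1(5)

The characteristic polynomial is
  det(x·I − A) = x^3 - 15*x^2 + 75*x - 125 = (x - 5)^3

Eigenvalues and multiplicities (the geometric multiplicity of λ is n − rank(A − λI), which equals the number of Jordan blocks for λ):
  λ = 5: algebraic multiplicity = 3, geometric multiplicity = 2

Determining the block sizes for each eigenvalue:
  λ = 5: 2 blocks summing to 3 forces exactly one block of size 2 and the rest size 1 → block sizes [2, 1]

Assembling the blocks gives a Jordan form
J =
  [5, 1, 0]
  [0, 5, 0]
  [0, 0, 5]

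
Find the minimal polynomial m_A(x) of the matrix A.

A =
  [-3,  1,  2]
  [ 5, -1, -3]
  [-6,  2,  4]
x^3

The characteristic polynomial is χ_A(x) = x^3, so the eigenvalues are known. The minimal polynomial is
  m_A(x) = Π_λ (x − λ)^{k_λ}
where k_λ is the size of the *largest* Jordan block for λ (equivalently, the smallest k with (A − λI)^k v = 0 for every generalised eigenvector v of λ).

  λ = 0: largest Jordan block has size 3, contributing (x − 0)^3

So m_A(x) = x^3 = x^3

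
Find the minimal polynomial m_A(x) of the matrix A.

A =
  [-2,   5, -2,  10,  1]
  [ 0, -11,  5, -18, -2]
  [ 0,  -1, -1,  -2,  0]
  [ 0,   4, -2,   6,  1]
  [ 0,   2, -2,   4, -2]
x^3 + 6*x^2 + 12*x + 8

The characteristic polynomial is χ_A(x) = (x + 2)^5, so the eigenvalues are known. The minimal polynomial is
  m_A(x) = Π_λ (x − λ)^{k_λ}
where k_λ is the size of the *largest* Jordan block for λ (equivalently, the smallest k with (A − λI)^k v = 0 for every generalised eigenvector v of λ).

  λ = -2: largest Jordan block has size 3, contributing (x + 2)^3

So m_A(x) = (x + 2)^3 = x^3 + 6*x^2 + 12*x + 8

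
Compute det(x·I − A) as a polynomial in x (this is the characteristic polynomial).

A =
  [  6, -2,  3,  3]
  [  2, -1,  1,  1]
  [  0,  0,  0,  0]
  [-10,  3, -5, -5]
x^4

Expanding det(x·I − A) (e.g. by cofactor expansion or by noting that A is similar to its Jordan form J, which has the same characteristic polynomial as A) gives
  χ_A(x) = x^4
which factors as x^4. The eigenvalues (with algebraic multiplicities) are λ = 0 with multiplicity 4.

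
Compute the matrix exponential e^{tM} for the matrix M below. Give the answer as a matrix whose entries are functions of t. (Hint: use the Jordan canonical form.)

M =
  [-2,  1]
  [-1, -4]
e^{tM} =
  [t*exp(-3*t) + exp(-3*t), t*exp(-3*t)]
  [-t*exp(-3*t), -t*exp(-3*t) + exp(-3*t)]

Strategy: write M = P · J · P⁻¹ where J is a Jordan canonical form, so e^{tM} = P · e^{tJ} · P⁻¹, and e^{tJ} can be computed block-by-block.

M has Jordan form
J =
  [-3,  1]
  [ 0, -3]
(up to reordering of blocks).

Per-block formulas:
  For a 2×2 Jordan block J_2(-3): exp(t · J_2(-3)) = e^(-3t)·(I + t·N), where N is the 2×2 nilpotent shift.

After assembling e^{tJ} and conjugating by P, we get:

e^{tM} =
  [t*exp(-3*t) + exp(-3*t), t*exp(-3*t)]
  [-t*exp(-3*t), -t*exp(-3*t) + exp(-3*t)]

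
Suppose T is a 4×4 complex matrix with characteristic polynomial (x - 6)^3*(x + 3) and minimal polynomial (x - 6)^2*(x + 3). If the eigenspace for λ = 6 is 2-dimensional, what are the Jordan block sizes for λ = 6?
Block sizes for λ = 6: [2, 1]

Step 1 — from the characteristic polynomial, algebraic multiplicity of λ = 6 is 3. From dim ker(T − (6)·I) = 2, there are exactly 2 Jordan blocks for λ = 6.
Step 2 — from the minimal polynomial, the factor (x − 6)^2 tells us the largest block for λ = 6 has size 2.
Step 3 — with total size 3, 2 blocks, and largest block 2, the block sizes (in nonincreasing order) are [2, 1].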